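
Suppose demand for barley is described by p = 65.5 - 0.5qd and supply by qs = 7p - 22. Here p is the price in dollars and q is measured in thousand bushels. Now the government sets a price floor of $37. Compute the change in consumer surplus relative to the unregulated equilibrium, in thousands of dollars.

-1540

Rearranging demand gives qd = 131 - 2p. Equilibrium: 131 - 2p = 7p - 22, so 153 = 9p and p* = 17, q* = 97.
Since 37 > 17, the floor is binding.
At p = 37: qd = 131 - 2·37 = 57 and qs = 7·37 - 22 = 237.
Consumer surplus without the control is ½ · (65.5 - 17) · 97 = 2352.25.
With the floor, consumers buy 57 units at 37, so CS = ½ · (65.5 - 37) · 57 = 812.25.
Change in consumer surplus = 812.25 - 2352.25 = -1540.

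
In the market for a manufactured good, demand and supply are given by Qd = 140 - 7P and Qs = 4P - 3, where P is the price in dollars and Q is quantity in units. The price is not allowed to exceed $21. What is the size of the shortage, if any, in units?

0

Setting quantity demanded equal to quantity supplied, 140 - 7P = 4P - 3, gives P* = 13 and Q* = 49.
Since 21 is above P* = 13, the ceiling does not bind and the free-market outcome prevails.
Since the control does not bind, there is no shortage.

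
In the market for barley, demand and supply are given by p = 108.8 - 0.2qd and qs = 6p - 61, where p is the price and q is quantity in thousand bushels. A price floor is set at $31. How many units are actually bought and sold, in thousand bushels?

Rearranging demand gives qd = 544 - 5p. Without the control the market clears where 544 - 5p = 6p - 61, i.e. p* = 55 and q* = 269.
Since 31 is below p* = 55, the floor does not bind and the free-market outcome prevails.

269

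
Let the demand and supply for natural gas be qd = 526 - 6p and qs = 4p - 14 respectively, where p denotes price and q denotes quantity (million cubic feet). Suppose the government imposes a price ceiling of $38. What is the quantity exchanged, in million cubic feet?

Without the control the market clears where 526 - 6p = 4p - 14, i.e. p* = 54 and q* = 202.
Since 38 < 54, the ceiling is binding.
At p = 38: qd = 526 - 6·38 = 298 and qs = 4·38 - 14 = 138.
The quantity actually transacted is the short side, supply: 138.

138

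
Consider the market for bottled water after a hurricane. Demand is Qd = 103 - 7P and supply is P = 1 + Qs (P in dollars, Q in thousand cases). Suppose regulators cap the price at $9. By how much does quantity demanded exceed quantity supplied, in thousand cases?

32

Rearranging supply gives Qs = P - 1. Equilibrium: 103 - 7P = P - 1, so 104 = 8P and P* = 13, Q* = 12.
The ceiling of 9 is below the equilibrium price 13, so it binds.
At P = 9: Qd = 103 - 7·9 = 40 and Qs = 9 - 1 = 8.
Shortage = Qd - Qs = 40 - 8 = 32.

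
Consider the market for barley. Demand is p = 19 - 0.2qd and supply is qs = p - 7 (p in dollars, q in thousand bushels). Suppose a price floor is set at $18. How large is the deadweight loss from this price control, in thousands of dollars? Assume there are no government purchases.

Rearranging demand gives qd = 95 - 5p. Without the control the market clears where 95 - 5p = p - 7, i.e. p* = 17 and q* = 10.
The floor of 18 is above the equilibrium price 17, so it binds.
At p = 18: qd = 95 - 5·18 = 5 and qs = 18 - 7 = 11.
Quantity traded falls to 5. At q = 5 the demand price is (95 - 5)/5 = 18 and the supply price is 7 + 5 = 12.
Deadweight loss = ½ · (18 - 12) · (10 - 5) = ½ · 6 · 5 = 15.

15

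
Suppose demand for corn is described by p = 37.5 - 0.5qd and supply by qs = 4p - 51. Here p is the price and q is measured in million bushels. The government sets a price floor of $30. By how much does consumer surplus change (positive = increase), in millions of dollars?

Rearranging demand gives qd = 75 - 2p. Equilibrium: 75 - 2p = 4p - 51, so 126 = 6p and p* = 21, q* = 33.
The floor of 30 is above the equilibrium price 21, so it binds.
At p = 30: qd = 75 - 2·30 = 15 and qs = 4·30 - 51 = 69.
Consumer surplus without the control is ½ · (37.5 - 21) · 33 = 272.25.
With the floor, consumers buy 15 units at 30, so CS = ½ · (37.5 - 30) · 15 = 56.25.
Change in consumer surplus = 56.25 - 272.25 = -216.

-216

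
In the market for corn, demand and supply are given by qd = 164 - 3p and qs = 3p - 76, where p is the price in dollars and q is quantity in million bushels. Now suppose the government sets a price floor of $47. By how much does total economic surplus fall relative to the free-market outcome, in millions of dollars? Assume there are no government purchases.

In a free market, 164 - 3p = 3p - 76 gives the equilibrium p* = 40, q* = 44.
The floor of 47 is above the equilibrium price 40, so it binds.
At p = 47: qd = 164 - 3·47 = 23 and qs = 3·47 - 76 = 65.
Quantity traded falls to 23. At q = 23 the demand price is (164 - 23)/3 = 47 and the supply price is (76 + 23)/3 = 33.
Deadweight loss = ½ · (47 - 33) · (44 - 23) = ½ · 14 · 21 = 147.

147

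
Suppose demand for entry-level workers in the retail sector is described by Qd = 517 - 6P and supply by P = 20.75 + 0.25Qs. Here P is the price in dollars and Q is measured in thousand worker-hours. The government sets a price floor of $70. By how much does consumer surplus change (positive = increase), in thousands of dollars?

-1270

Rearranging supply gives Qs = 4P - 83. Without the control the market clears where 517 - 6P = 4P - 83, i.e. P* = 60 and Q* = 157.
Because the floor (70) lies above the market-clearing price, it is binding.
At P = 70: Qd = 517 - 6·70 = 97 and Qs = 4·70 - 83 = 197.
Consumer surplus without the control is ½ · (517/6 - 60) · 157 = 24649/12.
With the floor, consumers buy 97 units at 70, so CS = ½ · (517/6 - 70) · 97 = 9409/12.
Change in consumer surplus = 9409/12 - 24649/12 = -1270.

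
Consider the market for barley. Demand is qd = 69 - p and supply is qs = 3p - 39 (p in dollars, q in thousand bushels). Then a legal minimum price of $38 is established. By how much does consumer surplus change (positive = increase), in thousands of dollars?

Setting quantity demanded equal to quantity supplied, 69 - p = 3p - 39, gives p* = 27 and q* = 42.
The floor of 38 is above the equilibrium price 27, so it binds.
At p = 38: qd = 69 - 38 = 31 and qs = 3·38 - 39 = 75.
Consumer surplus without the control is ½ · (69 - 27) · 42 = 882.
With the floor, consumers buy 31 units at 38, so CS = ½ · (69 - 38) · 31 = 480.5.
Change in consumer surplus = 480.5 - 882 = -401.5.

-401.5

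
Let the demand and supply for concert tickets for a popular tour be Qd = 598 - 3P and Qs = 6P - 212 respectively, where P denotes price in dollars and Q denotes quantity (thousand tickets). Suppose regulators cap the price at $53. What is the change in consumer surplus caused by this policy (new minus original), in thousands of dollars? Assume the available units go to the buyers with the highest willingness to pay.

-4292

In a free market, 598 - 3P = 6P - 212 gives the equilibrium P* = 90, Q* = 328.
Because the ceiling (53) lies below the market-clearing price, it is binding.
At P = 53: Qd = 598 - 3·53 = 439 and Qs = 6·53 - 212 = 106.
Consumer surplus without the control is ½ · (598/3 - 90) · 328 = 53792/3.
With the ceiling, 106 units are sold at 53 (assume they go to the highest-value buyers). The demand price at Q = 106 is 164, so CS = ½ · [(598/3 - 53) + (164 - 53)] · 106 = 40916/3.
Change in consumer surplus = 40916/3 - 53792/3 = -4292.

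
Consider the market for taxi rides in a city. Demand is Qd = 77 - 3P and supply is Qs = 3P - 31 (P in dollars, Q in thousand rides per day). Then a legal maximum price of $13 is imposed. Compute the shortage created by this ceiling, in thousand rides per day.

30

Setting quantity demanded equal to quantity supplied, 77 - 3P = 3P - 31, gives P* = 18 and Q* = 23.
Because the ceiling (13) lies below the market-clearing price, it is binding.
At P = 13: Qd = 77 - 3·13 = 38 and Qs = 3·13 - 31 = 8.
Shortage = Qd - Qs = 38 - 8 = 30.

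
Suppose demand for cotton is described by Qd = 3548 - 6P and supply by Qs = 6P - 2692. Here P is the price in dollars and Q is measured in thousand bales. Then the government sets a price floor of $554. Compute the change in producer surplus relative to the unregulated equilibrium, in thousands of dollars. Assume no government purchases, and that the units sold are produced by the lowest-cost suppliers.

Setting quantity demanded equal to quantity supplied, 3548 - 6P = 6P - 2692, gives P* = 520 and Q* = 428.
Since 554 > 520, the floor is binding.
At P = 554: Qd = 3548 - 6·554 = 224 and Qs = 6·554 - 2692 = 632.
Producer surplus without the control is ½ · (520 - 1346/3) · 428 = 45796/3.
With the floor, 224 units are sold at 554. The supply price at Q = 224 is 486, so PS = ½ · [(554 - 1346/3) + (554 - 486)] · 224 = 58240/3.
Change in producer surplus = 58240/3 - 45796/3 = 4148.

4148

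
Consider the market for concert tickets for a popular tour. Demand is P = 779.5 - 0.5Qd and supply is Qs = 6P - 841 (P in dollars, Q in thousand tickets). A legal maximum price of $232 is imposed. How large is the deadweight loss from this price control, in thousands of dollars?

Rearranging demand gives Qd = 1559 - 2P. Setting quantity demanded equal to quantity supplied, 1559 - 2P = 6P - 841, gives P* = 300 and Q* = 959.
Because the ceiling (232) lies below the market-clearing price, it is binding.
At P = 232: Qd = 1559 - 2·232 = 1095 and Qs = 6·232 - 841 = 551.
Quantity traded falls to 551. At Q = 551 the demand price is (1559 - 551)/2 = 504 and the supply price is (841 + 551)/6 = 232.
Deadweight loss = ½ · (504 - 232) · (959 - 551) = ½ · 272 · 408 = 55488.

55488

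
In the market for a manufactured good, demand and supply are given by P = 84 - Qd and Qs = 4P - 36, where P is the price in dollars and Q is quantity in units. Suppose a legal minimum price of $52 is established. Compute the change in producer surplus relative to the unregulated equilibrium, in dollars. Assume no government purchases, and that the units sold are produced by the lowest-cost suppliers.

Rearranging demand gives Qd = 84 - P. Equilibrium: 84 - P = 4P - 36, so 120 = 5P and P* = 24, Q* = 60.
The floor of 52 is above the equilibrium price 24, so it binds.
At P = 52: Qd = 84 - 52 = 32 and Qs = 4·52 - 36 = 172.
Producer surplus without the control is ½ · (24 - 9) · 60 = 450.
With the floor, 32 units are sold at 52. The supply price at Q = 32 is 17, so PS = ½ · [(52 - 9) + (52 - 17)] · 32 = 1248.
Change in producer surplus = 1248 - 450 = 798.

798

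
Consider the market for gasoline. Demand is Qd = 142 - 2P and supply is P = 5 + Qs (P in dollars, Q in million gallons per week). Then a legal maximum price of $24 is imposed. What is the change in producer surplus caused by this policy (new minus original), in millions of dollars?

-787.5

Rearranging supply gives Qs = P - 5. Without the control the market clears where 142 - 2P = P - 5, i.e. P* = 49 and Q* = 44.
Because the ceiling (24) lies below the market-clearing price, it is binding.
At P = 24: Qd = 142 - 2·24 = 94 and Qs = 24 - 5 = 19.
Producer surplus without the control is ½ · (49 - 5) · 44 = 968.
With the ceiling, producers sell 19 units at 24, so PS = ½ · (24 - 5) · 19 = 180.5.
Change in producer surplus = 180.5 - 968 = -787.5.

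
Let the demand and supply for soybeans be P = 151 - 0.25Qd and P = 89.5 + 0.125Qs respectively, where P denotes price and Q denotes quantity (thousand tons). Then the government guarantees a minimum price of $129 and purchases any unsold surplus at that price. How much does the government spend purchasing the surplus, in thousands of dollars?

Rearranging demand gives Qd = 604 - 4P; rearranging supply gives Qs = 8P - 716. Setting quantity demanded equal to quantity supplied, 604 - 4P = 8P - 716, gives P* = 110 and Q* = 164.
Because the floor (129) lies above the market-clearing price, it is binding.
At P = 129: Qd = 604 - 4·129 = 88 and Qs = 8·129 - 716 = 316.
Surplus = Qs - Qd = 228.
Government expenditure = surplus × support price = 228 × 129 = 29412.

29412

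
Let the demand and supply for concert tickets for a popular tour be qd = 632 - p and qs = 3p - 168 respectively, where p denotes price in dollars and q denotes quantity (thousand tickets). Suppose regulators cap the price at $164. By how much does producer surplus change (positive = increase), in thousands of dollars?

Without the control the market clears where 632 - p = 3p - 168, i.e. p* = 200 and q* = 432.
Because the ceiling (164) lies below the market-clearing price, it is binding.
At p = 164: qd = 632 - 164 = 468 and qs = 3·164 - 168 = 324.
Producer surplus without the control is ½ · (200 - 56) · 432 = 31104.
With the ceiling, producers sell 324 units at 164, so PS = ½ · (164 - 56) · 324 = 17496.
Change in producer surplus = 17496 - 31104 = -13608.

-13608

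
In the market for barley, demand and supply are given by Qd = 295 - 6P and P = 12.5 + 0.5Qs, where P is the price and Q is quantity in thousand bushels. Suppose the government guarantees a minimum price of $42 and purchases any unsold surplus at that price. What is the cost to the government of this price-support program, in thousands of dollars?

Rearranging supply gives Qs = 2P - 25. Equilibrium: 295 - 6P = 2P - 25, so 320 = 8P and P* = 40, Q* = 55.
Because the floor (42) lies above the market-clearing price, it is binding.
At P = 42: Qd = 295 - 6·42 = 43 and Qs = 2·42 - 25 = 59.
Surplus = Qs - Qd = 16.
Government expenditure = surplus × support price = 16 × 42 = 672.

672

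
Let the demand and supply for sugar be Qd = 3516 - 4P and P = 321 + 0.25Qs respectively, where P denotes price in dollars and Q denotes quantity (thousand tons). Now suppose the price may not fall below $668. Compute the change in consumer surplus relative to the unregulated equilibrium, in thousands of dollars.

Rearranging supply gives Qs = 4P - 1284. Equilibrium: 3516 - 4P = 4P - 1284, so 4800 = 8P and P* = 600, Q* = 1116.
The floor of 668 is above the equilibrium price 600, so it binds.
At P = 668: Qd = 3516 - 4·668 = 844 and Qs = 4·668 - 1284 = 1388.
Consumer surplus without the control is ½ · (879 - 600) · 1116 = 155682.
With the floor, consumers buy 844 units at 668, so CS = ½ · (879 - 668) · 844 = 89042.
Change in consumer surplus = 89042 - 155682 = -66640.

-66640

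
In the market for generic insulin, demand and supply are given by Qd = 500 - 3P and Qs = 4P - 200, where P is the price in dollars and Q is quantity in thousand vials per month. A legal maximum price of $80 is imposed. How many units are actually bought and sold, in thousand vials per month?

In a free market, 500 - 3P = 4P - 200 gives the equilibrium P* = 100, Q* = 200.
The ceiling of 80 is below the equilibrium price 100, so it binds.
At P = 80: Qd = 500 - 3·80 = 260 and Qs = 4·80 - 200 = 120.
The quantity actually transacted is the short side, supply: 120.

120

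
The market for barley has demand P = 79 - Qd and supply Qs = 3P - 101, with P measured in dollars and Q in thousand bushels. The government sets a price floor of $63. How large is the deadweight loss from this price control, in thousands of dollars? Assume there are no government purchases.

Rearranging demand gives Qd = 79 - P. Equilibrium: 79 - P = 3P - 101, so 180 = 4P and P* = 45, Q* = 34.
The floor of 63 is above the equilibrium price 45, so it binds.
At P = 63: Qd = 79 - 63 = 16 and Qs = 3·63 - 101 = 88.
Quantity traded falls to 16. At Q = 16 the demand price is 79 - 16 = 63 and the supply price is (101 + 16)/3 = 39.
Deadweight loss = ½ · (63 - 39) · (34 - 16) = ½ · 24 · 18 = 216.

216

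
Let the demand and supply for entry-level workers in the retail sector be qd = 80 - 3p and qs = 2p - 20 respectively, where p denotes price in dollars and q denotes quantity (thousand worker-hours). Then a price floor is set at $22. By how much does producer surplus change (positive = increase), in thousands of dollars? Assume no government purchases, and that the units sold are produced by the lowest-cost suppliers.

19

Setting quantity demanded equal to quantity supplied, 80 - 3p = 2p - 20, gives p* = 20 and q* = 20.
Since 22 > 20, the floor is binding.
At p = 22: qd = 80 - 3·22 = 14 and qs = 2·22 - 20 = 24.
Producer surplus without the control is ½ · (20 - 10) · 20 = 100.
With the floor, 14 units are sold at 22. The supply price at q = 14 is 17, so PS = ½ · [(22 - 10) + (22 - 17)] · 14 = 119.
Change in producer surplus = 119 - 100 = 19.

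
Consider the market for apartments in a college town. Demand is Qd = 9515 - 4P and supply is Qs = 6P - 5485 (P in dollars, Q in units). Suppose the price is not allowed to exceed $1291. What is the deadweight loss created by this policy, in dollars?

Setting quantity demanded equal to quantity supplied, 9515 - 4P = 6P - 5485, gives P* = 1500 and Q* = 3515.
The ceiling of 1291 is below the equilibrium price 1500, so it binds.
At P = 1291: Qd = 9515 - 4·1291 = 4351 and Qs = 6·1291 - 5485 = 2261.
Quantity traded falls to 2261. At Q = 2261 the demand price is (9515 - 2261)/4 = 1813.5 and the supply price is (5485 + 2261)/6 = 1291.
Deadweight loss = ½ · (1813.5 - 1291) · (3515 - 2261) = ½ · 522.5 · 1254 = 327607.5.

327607.5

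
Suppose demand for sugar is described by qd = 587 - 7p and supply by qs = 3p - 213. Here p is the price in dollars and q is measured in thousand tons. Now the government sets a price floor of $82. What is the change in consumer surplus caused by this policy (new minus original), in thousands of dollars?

-40

Without the control the market clears where 587 - 7p = 3p - 213, i.e. p* = 80 and q* = 27.
The floor of 82 is above the equilibrium price 80, so it binds.
At p = 82: qd = 587 - 7·82 = 13 and qs = 3·82 - 213 = 33.
Consumer surplus without the control is ½ · (587/7 - 80) · 27 = 729/14.
With the floor, consumers buy 13 units at 82, so CS = ½ · (587/7 - 82) · 13 = 169/14.
Change in consumer surplus = 169/14 - 729/14 = -40.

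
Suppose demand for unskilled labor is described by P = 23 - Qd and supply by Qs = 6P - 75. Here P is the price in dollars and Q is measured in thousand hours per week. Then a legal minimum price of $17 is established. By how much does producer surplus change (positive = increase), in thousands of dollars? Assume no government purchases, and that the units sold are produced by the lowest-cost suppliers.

17.25

Rearranging demand gives Qd = 23 - P. Equilibrium: 23 - P = 6P - 75, so 98 = 7P and P* = 14, Q* = 9.
Because the floor (17) lies above the market-clearing price, it is binding.
At P = 17: Qd = 23 - 17 = 6 and Qs = 6·17 - 75 = 27.
Producer surplus without the control is ½ · (14 - 12.5) · 9 = 6.75.
With the floor, 6 units are sold at 17. The supply price at Q = 6 is 13.5, so PS = ½ · [(17 - 12.5) + (17 - 13.5)] · 6 = 24.
Change in producer surplus = 24 - 6.75 = 17.25.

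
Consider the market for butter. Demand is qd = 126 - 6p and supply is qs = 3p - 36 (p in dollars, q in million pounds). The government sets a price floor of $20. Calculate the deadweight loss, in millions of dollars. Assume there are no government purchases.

36

Equilibrium: 126 - 6p = 3p - 36, so 162 = 9p and p* = 18, q* = 18.
Because the floor (20) lies above the market-clearing price, it is binding.
At p = 20: qd = 126 - 6·20 = 6 and qs = 3·20 - 36 = 24.
Quantity traded falls to 6. At q = 6 the demand price is (126 - 6)/6 = 20 and the supply price is (36 + 6)/3 = 14.
Deadweight loss = ½ · (20 - 14) · (18 - 6) = ½ · 6 · 12 = 36.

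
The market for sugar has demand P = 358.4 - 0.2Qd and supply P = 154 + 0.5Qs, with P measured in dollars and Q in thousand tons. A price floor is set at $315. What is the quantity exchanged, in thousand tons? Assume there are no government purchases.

Rearranging demand gives Qd = 1792 - 5P; rearranging supply gives Qs = 2P - 308. In a free market, 1792 - 5P = 2P - 308 gives the equilibrium P* = 300, Q* = 292.
The floor of 315 is above the equilibrium price 300, so it binds.
At P = 315: Qd = 1792 - 5·315 = 217 and Qs = 2·315 - 308 = 322.
The quantity actually transacted is the short side, demand: 217.

217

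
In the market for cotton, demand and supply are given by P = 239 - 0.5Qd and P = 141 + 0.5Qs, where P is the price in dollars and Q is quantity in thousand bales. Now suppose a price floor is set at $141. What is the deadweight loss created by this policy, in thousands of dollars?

Rearranging demand gives Qd = 478 - 2P; rearranging supply gives Qs = 2P - 282. In a free market, 478 - 2P = 2P - 282 gives the equilibrium P* = 190, Q* = 98.
Since 141 is below P* = 190, the floor does not bind and the free-market outcome prevails.
Since the control does not bind, no trades are prevented and deadweight loss is zero.

0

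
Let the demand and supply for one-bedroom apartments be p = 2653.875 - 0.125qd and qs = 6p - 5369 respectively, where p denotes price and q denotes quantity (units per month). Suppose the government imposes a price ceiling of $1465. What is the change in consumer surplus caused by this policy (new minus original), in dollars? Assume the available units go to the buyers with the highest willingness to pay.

1062378.75

Rearranging demand gives qd = 21231 - 8p. In a free market, 21231 - 8p = 6p - 5369 gives the equilibrium p* = 1900, q* = 6031.
Because the ceiling (1465) lies below the market-clearing price, it is binding.
At p = 1465: qd = 21231 - 8·1465 = 9511 and qs = 6·1465 - 5369 = 3421.
Consumer surplus without the control is ½ · (2653.875 - 1900) · 6031 = 2273310.0625.
With the ceiling, 3421 units are sold at 1465 (assume they go to the highest-value buyers). The demand price at q = 3421 is 2226.25, so CS = ½ · [(2653.875 - 1465) + (2226.25 - 1465)] · 3421 = 3335688.8125.
Change in consumer surplus = 3335688.8125 - 2273310.0625 = 1062378.75.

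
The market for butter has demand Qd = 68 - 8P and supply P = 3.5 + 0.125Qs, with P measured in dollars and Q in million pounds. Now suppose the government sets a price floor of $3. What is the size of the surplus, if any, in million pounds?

0

Rearranging supply gives Qs = 8P - 28. Equilibrium: 68 - 8P = 8P - 28, so 96 = 16P and P* = 6, Q* = 20.
The floor of 3 is below the equilibrium price 6, so it is not binding; the market clears at P* = 6, Q* = 20.
Since the control does not bind, there is no surplus.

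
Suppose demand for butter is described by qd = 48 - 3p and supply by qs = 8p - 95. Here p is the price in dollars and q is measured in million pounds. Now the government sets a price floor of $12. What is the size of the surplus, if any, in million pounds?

0

In a free market, 48 - 3p = 8p - 95 gives the equilibrium p* = 13, q* = 9.
The floor of 12 is below the equilibrium price 13, so it is not binding; the market clears at p* = 13, q* = 9.
Since the control does not bind, there is no surplus.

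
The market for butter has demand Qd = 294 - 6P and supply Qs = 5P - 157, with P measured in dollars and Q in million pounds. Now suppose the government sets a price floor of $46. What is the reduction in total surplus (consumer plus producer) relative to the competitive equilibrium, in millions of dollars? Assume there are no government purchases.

Equilibrium: 294 - 6P = 5P - 157, so 451 = 11P and P* = 41, Q* = 48.
The floor of 46 is above the equilibrium price 41, so it binds.
At P = 46: Qd = 294 - 6·46 = 18 and Qs = 5·46 - 157 = 73.
Quantity traded falls to 18. At Q = 18 the demand price is (294 - 18)/6 = 46 and the supply price is (157 + 18)/5 = 35.
Deadweight loss = ½ · (46 - 35) · (48 - 18) = ½ · 11 · 30 = 165.

165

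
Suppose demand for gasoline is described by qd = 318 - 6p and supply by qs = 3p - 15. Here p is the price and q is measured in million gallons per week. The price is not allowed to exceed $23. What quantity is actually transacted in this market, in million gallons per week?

54

Without the control the market clears where 318 - 6p = 3p - 15, i.e. p* = 37 and q* = 96.
Because the ceiling (23) lies below the market-clearing price, it is binding.
At p = 23: qd = 318 - 6·23 = 180 and qs = 3·23 - 15 = 54.
The quantity actually transacted is the short side, supply: 54.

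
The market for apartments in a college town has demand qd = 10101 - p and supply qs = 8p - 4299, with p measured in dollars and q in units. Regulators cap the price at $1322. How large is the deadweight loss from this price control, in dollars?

2782224

Equilibrium: 10101 - p = 8p - 4299, so 14400 = 9p and p* = 1600, q* = 8501.
Since 1322 < 1600, the ceiling is binding.
At p = 1322: qd = 10101 - 1322 = 8779 and qs = 8·1322 - 4299 = 6277.
Quantity traded falls to 6277. At q = 6277 the demand price is 10101 - 6277 = 3824 and the supply price is (4299 + 6277)/8 = 1322.
Deadweight loss = ½ · (3824 - 1322) · (8501 - 6277) = ½ · 2502 · 2224 = 2782224.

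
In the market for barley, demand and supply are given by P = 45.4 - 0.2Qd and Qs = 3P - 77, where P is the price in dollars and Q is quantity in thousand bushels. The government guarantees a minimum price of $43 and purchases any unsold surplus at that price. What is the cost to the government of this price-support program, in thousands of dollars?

Rearranging demand gives Qd = 227 - 5P. Without the control the market clears where 227 - 5P = 3P - 77, i.e. P* = 38 and Q* = 37.
Since 43 > 38, the floor is binding.
At P = 43: Qd = 227 - 5·43 = 12 and Qs = 3·43 - 77 = 52.
Surplus = Qs - Qd = 40.
Government expenditure = surplus × support price = 40 × 43 = 1720.

1720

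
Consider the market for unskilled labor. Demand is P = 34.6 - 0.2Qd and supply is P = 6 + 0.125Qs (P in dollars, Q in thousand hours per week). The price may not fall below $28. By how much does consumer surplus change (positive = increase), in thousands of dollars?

Rearranging demand gives Qd = 173 - 5P; rearranging supply gives Qs = 8P - 48. Equilibrium: 173 - 5P = 8P - 48, so 221 = 13P and P* = 17, Q* = 88.
Since 28 > 17, the floor is binding.
At P = 28: Qd = 173 - 5·28 = 33 and Qs = 8·28 - 48 = 176.
Consumer surplus without the control is ½ · (34.6 - 17) · 88 = 774.4.
With the floor, consumers buy 33 units at 28, so CS = ½ · (34.6 - 28) · 33 = 108.9.
Change in consumer surplus = 108.9 - 774.4 = -665.5.

-665.5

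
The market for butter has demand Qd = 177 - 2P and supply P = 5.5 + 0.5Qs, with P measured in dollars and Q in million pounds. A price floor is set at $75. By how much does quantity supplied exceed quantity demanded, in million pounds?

112

Rearranging supply gives Qs = 2P - 11. Without the control the market clears where 177 - 2P = 2P - 11, i.e. P* = 47 and Q* = 83.
Since 75 > 47, the floor is binding.
At P = 75: Qd = 177 - 2·75 = 27 and Qs = 2·75 - 11 = 139.
Surplus = Qs - Qd = 139 - 27 = 112.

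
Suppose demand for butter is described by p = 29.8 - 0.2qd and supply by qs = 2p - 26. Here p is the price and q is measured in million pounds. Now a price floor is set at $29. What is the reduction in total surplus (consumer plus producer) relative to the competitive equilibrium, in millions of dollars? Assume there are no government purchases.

140

Rearranging demand gives qd = 149 - 5p. Setting quantity demanded equal to quantity supplied, 149 - 5p = 2p - 26, gives p* = 25 and q* = 24.
Because the floor (29) lies above the market-clearing price, it is binding.
At p = 29: qd = 149 - 5·29 = 4 and qs = 2·29 - 26 = 32.
Quantity traded falls to 4. At q = 4 the demand price is (149 - 4)/5 = 29 and the supply price is (26 + 4)/2 = 15.
Deadweight loss = ½ · (29 - 15) · (24 - 4) = ½ · 14 · 20 = 140.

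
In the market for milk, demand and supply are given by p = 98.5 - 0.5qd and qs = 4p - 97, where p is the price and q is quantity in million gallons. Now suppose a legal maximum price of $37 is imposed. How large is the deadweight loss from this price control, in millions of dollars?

864

Rearranging demand gives qd = 197 - 2p. In a free market, 197 - 2p = 4p - 97 gives the equilibrium p* = 49, q* = 99.
The ceiling of 37 is below the equilibrium price 49, so it binds.
At p = 37: qd = 197 - 2·37 = 123 and qs = 4·37 - 97 = 51.
Quantity traded falls to 51. At q = 51 the demand price is (197 - 51)/2 = 73 and the supply price is (97 + 51)/4 = 37.
Deadweight loss = ½ · (73 - 37) · (99 - 51) = ½ · 36 · 48 = 864.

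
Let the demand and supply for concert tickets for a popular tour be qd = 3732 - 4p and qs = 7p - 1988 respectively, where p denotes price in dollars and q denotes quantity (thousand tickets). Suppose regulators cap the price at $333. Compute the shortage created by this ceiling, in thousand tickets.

In a free market, 3732 - 4p = 7p - 1988 gives the equilibrium p* = 520, q* = 1652.
Since 333 < 520, the ceiling is binding.
At p = 333: qd = 3732 - 4·333 = 2400 and qs = 7·333 - 1988 = 343.
Shortage = qd - qs = 2400 - 343 = 2057.

2057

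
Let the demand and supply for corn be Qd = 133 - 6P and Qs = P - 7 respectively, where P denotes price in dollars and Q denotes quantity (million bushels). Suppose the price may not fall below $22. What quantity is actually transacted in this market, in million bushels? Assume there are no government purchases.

1

Setting quantity demanded equal to quantity supplied, 133 - 6P = P - 7, gives P* = 20 and Q* = 13.
Since 22 > 20, the floor is binding.
At P = 22: Qd = 133 - 6·22 = 1 and Qs = 22 - 7 = 15.
The quantity actually transacted is the short side, demand: 1.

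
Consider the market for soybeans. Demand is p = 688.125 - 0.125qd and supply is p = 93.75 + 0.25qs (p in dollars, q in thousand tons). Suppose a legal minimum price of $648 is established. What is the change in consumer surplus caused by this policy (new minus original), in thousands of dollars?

-150574

Rearranging demand gives qd = 5505 - 8p; rearranging supply gives qs = 4p - 375. In a free market, 5505 - 8p = 4p - 375 gives the equilibrium p* = 490, q* = 1585.
Since 648 > 490, the floor is binding.
At p = 648: qd = 5505 - 8·648 = 321 and qs = 4·648 - 375 = 2217.
Consumer surplus without the control is ½ · (688.125 - 490) · 1585 = 157014.0625.
With the floor, consumers buy 321 units at 648, so CS = ½ · (688.125 - 648) · 321 = 6440.0625.
Change in consumer surplus = 6440.0625 - 157014.0625 = -150574.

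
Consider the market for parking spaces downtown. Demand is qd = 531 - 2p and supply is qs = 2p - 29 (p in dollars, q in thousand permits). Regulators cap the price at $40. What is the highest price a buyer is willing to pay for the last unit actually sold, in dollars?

240

In a free market, 531 - 2p = 2p - 29 gives the equilibrium p* = 140, q* = 251.
Because the ceiling (40) lies below the market-clearing price, it is binding.
At p = 40: qd = 531 - 2·40 = 451 and qs = 2·40 - 29 = 51.
Only 51 units reach the market. On the demand curve, the marginal buyer's willingness to pay at q = 51 is (531 - 51)/2 = 240.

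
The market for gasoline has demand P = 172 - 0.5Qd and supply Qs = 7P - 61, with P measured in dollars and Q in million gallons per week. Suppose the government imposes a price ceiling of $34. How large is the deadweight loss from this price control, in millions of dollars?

1905.75

Rearranging demand gives Qd = 344 - 2P. In a free market, 344 - 2P = 7P - 61 gives the equilibrium P* = 45, Q* = 254.
Because the ceiling (34) lies below the market-clearing price, it is binding.
At P = 34: Qd = 344 - 2·34 = 276 and Qs = 7·34 - 61 = 177.
Quantity traded falls to 177. At Q = 177 the demand price is (344 - 177)/2 = 83.5 and the supply price is (61 + 177)/7 = 34.
Deadweight loss = ½ · (83.5 - 34) · (254 - 177) = ½ · 49.5 · 77 = 1905.75.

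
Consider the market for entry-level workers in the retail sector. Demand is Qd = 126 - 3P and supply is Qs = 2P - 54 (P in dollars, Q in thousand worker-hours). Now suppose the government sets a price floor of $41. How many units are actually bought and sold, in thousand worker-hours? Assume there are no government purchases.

3

Setting quantity demanded equal to quantity supplied, 126 - 3P = 2P - 54, gives P* = 36 and Q* = 18.
Because the floor (41) lies above the market-clearing price, it is binding.
At P = 41: Qd = 126 - 3·41 = 3 and Qs = 2·41 - 54 = 28.
The quantity actually transacted is the short side, demand: 3.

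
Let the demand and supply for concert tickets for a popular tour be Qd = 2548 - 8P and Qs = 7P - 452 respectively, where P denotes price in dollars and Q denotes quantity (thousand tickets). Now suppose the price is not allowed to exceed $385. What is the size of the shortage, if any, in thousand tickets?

Setting quantity demanded equal to quantity supplied, 2548 - 8P = 7P - 452, gives P* = 200 and Q* = 948.
The ceiling of 385 is above the equilibrium price 200, so it is not binding; the market clears at P* = 200, Q* = 948.
Since the control does not bind, there is no shortage.

0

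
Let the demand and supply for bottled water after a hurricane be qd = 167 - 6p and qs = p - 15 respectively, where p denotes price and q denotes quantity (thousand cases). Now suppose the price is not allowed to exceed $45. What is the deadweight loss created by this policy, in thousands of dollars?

In a free market, 167 - 6p = p - 15 gives the equilibrium p* = 26, q* = 11.
Since 45 is above p* = 26, the ceiling does not bind and the free-market outcome prevails.
Since the control does not bind, no trades are prevented and deadweight loss is zero.

0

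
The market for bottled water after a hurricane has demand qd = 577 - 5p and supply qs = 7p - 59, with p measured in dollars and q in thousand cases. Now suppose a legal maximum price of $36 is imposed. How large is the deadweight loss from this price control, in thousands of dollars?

2427.6

Without the control the market clears where 577 - 5p = 7p - 59, i.e. p* = 53 and q* = 312.
Because the ceiling (36) lies below the market-clearing price, it is binding.
At p = 36: qd = 577 - 5·36 = 397 and qs = 7·36 - 59 = 193.
Quantity traded falls to 193. At q = 193 the demand price is (577 - 193)/5 = 76.8 and the supply price is (59 + 193)/7 = 36.
Deadweight loss = ½ · (76.8 - 36) · (312 - 193) = ½ · 40.8 · 119 = 2427.6.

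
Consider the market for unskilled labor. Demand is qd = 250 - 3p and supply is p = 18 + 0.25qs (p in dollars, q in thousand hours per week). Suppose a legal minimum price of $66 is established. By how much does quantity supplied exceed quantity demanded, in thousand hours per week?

Rearranging supply gives qs = 4p - 72. Setting quantity demanded equal to quantity supplied, 250 - 3p = 4p - 72, gives p* = 46 and q* = 112.
Since 66 > 46, the floor is binding.
At p = 66: qd = 250 - 3·66 = 52 and qs = 4·66 - 72 = 192.
Surplus = qs - qd = 192 - 52 = 140.

140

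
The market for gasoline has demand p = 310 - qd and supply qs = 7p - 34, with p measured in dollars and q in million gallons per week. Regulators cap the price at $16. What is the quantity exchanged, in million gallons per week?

78

Rearranging demand gives qd = 310 - p. Without the control the market clears where 310 - p = 7p - 34, i.e. p* = 43 and q* = 267.
Since 16 < 43, the ceiling is binding.
At p = 16: qd = 310 - 16 = 294 and qs = 7·16 - 34 = 78.
The quantity actually transacted is the short side, supply: 78.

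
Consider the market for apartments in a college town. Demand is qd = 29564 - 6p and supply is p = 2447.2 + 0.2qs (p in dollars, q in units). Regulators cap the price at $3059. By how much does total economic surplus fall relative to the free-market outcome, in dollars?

Rearranging supply gives qs = 5p - 12236. Equilibrium: 29564 - 6p = 5p - 12236, so 41800 = 11p and p* = 3800, q* = 6764.
Since 3059 < 3800, the ceiling is binding.
At p = 3059: qd = 29564 - 6·3059 = 11210 and qs = 5·3059 - 12236 = 3059.
Quantity traded falls to 3059. At q = 3059 the demand price is (29564 - 3059)/6 = 4417.5 and the supply price is (12236 + 3059)/5 = 3059.
Deadweight loss = ½ · (4417.5 - 3059) · (6764 - 3059) = ½ · 1358.5 · 3705 = 2516621.25.

2516621.25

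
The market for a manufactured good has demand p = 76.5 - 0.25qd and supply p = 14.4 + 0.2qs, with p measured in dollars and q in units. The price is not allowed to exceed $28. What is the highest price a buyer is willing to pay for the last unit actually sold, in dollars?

59.5

Rearranging demand gives qd = 306 - 4p; rearranging supply gives qs = 5p - 72. In a free market, 306 - 4p = 5p - 72 gives the equilibrium p* = 42, q* = 138.
The ceiling of 28 is below the equilibrium price 42, so it binds.
At p = 28: qd = 306 - 4·28 = 194 and qs = 5·28 - 72 = 68.
Only 68 units reach the market. On the demand curve, the marginal buyer's willingness to pay at q = 68 is (306 - 68)/4 = 59.5.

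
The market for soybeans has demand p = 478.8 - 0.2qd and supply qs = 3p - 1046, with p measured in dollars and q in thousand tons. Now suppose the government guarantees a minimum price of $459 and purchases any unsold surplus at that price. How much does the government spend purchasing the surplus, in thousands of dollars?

Rearranging demand gives qd = 2394 - 5p. Setting quantity demanded equal to quantity supplied, 2394 - 5p = 3p - 1046, gives p* = 430 and q* = 244.
Since 459 > 430, the floor is binding.
At p = 459: qd = 2394 - 5·459 = 99 and qs = 3·459 - 1046 = 331.
Surplus = qs - qd = 232.
Government expenditure = surplus × support price = 232 × 459 = 106488.

106488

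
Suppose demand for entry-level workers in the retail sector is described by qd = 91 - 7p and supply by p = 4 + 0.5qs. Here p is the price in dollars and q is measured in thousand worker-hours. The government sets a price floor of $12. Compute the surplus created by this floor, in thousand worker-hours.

Rearranging supply gives qs = 2p - 8. Setting quantity demanded equal to quantity supplied, 91 - 7p = 2p - 8, gives p* = 11 and q* = 14.
The floor of 12 is above the equilibrium price 11, so it binds.
At p = 12: qd = 91 - 7·12 = 7 and qs = 2·12 - 8 = 16.
Surplus = qs - qd = 16 - 7 = 9.

9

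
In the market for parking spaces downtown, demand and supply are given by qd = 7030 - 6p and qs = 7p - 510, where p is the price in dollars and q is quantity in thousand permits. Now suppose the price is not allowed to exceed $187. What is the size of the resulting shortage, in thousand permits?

5109

In a free market, 7030 - 6p = 7p - 510 gives the equilibrium p* = 580, q* = 3550.
Because the ceiling (187) lies below the market-clearing price, it is binding.
At p = 187: qd = 7030 - 6·187 = 5908 and qs = 7·187 - 510 = 799.
Shortage = qd - qs = 5908 - 799 = 5109.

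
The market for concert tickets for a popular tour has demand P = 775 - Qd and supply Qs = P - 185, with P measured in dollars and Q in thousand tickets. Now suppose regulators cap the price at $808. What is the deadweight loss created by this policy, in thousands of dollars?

Rearranging demand gives Qd = 775 - P. Setting quantity demanded equal to quantity supplied, 775 - P = P - 185, gives P* = 480 and Q* = 295.
The ceiling of 808 is above the equilibrium price 480, so it is not binding; the market clears at P* = 480, Q* = 295.
Since the control does not bind, no trades are prevented and deadweight loss is zero.

0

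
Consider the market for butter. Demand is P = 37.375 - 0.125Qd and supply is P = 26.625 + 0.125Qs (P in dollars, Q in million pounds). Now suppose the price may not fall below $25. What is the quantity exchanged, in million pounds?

Rearranging demand gives Qd = 299 - 8P; rearranging supply gives Qs = 8P - 213. Equilibrium: 299 - 8P = 8P - 213, so 512 = 16P and P* = 32, Q* = 43.
The floor of 25 is below the equilibrium price 32, so it is not binding; the market clears at P* = 32, Q* = 43.

43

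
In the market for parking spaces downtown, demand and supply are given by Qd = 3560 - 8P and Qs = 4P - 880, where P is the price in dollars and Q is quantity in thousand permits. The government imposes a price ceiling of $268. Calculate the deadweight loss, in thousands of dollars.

31212

Without the control the market clears where 3560 - 8P = 4P - 880, i.e. P* = 370 and Q* = 600.
Since 268 < 370, the ceiling is binding.
At P = 268: Qd = 3560 - 8·268 = 1416 and Qs = 4·268 - 880 = 192.
Quantity traded falls to 192. At Q = 192 the demand price is (3560 - 192)/8 = 421 and the supply price is (880 + 192)/4 = 268.
Deadweight loss = ½ · (421 - 268) · (600 - 192) = ½ · 153 · 408 = 31212.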